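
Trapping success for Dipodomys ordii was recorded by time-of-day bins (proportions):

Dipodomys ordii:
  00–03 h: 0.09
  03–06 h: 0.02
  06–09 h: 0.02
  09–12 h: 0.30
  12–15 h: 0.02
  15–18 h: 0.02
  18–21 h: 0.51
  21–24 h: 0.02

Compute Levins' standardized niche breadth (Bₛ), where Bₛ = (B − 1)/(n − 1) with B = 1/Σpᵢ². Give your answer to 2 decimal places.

0.25

Σpᵢ² = 0.09² + 0.02² + 0.02² + 0.30² + 0.02² + 0.02² + 0.51² + 0.02² = 0.0081 + 0.0004 + 0.0004 + 0.0900 + 0.0004 + 0.0004 + 0.2601 + 0.0004 = 0.3602
B = 1 / 0.3602 = 2.7762
Bₛ = (B − 1)/(n − 1) = (2.7762 − 1)/(8 − 1) = 1.7762/7 = 0.2537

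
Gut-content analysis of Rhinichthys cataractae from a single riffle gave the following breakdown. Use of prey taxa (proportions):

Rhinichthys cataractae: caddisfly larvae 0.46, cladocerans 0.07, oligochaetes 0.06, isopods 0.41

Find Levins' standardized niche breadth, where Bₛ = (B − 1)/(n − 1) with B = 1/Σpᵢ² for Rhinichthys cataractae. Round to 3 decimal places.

Σpᵢ² = 0.46² + 0.07² + 0.06² + 0.41² = 0.2116 + 0.0049 + 0.0036 + 0.1681 = 0.3882
B = 1 / 0.3882 = 2.57599
Bₛ = (B − 1)/(n − 1) = (2.57599 − 1)/(4 − 1) = 1.57599/3 = 0.52533

0.525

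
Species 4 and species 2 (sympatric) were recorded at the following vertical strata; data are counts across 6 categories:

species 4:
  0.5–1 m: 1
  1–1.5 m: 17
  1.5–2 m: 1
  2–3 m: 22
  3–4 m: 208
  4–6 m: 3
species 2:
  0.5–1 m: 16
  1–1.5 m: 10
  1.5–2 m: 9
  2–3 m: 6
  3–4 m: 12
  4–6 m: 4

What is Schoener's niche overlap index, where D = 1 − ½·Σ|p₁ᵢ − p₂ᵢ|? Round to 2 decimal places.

0.39

Proportions for species 4 (n=252): 1/252=0.0040, 17/252=0.0675, 1/252=0.0040, 22/252=0.0873, 208/252=0.8254, 3/252=0.0119
Proportions for species 2 (n=57): 16/57=0.2807, 10/57=0.1754, 9/57=0.1579, 6/57=0.1053, 12/57=0.2105, 4/57=0.0702
Σ|p₁ᵢ − p₂ᵢ| = 0.2767 + 0.1079 + 0.1539 + 0.0180 + 0.6149 + 0.0583 = 1.2297
D = 1 − ½ × 1.2297 = 1 − 0.61485 = 0.38515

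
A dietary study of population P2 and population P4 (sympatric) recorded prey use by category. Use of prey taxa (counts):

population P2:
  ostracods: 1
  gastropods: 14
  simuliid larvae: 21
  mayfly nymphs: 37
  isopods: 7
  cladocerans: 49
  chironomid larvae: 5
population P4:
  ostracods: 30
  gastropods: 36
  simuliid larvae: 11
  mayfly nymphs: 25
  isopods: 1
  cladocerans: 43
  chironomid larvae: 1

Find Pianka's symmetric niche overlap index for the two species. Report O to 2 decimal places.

0.82

Proportions for population P2 (n=134): 1/134=0.0075, 14/134=0.1045, 21/134=0.1567, 37/134=0.2761, 7/134=0.0522, 49/134=0.3657, 5/134=0.0373
Proportions for population P4 (n=147): 30/147=0.2041, 36/147=0.2449, 11/147=0.0748, 25/147=0.1701, 1/147=0.0068, 43/147=0.2925, 1/147=0.0068
Σ p₁ᵢp₂ᵢ = 0.001531 + 0.025592 + 0.011721 + 0.046965 + 0.000355 + 0.106967 + 0.000254 = 0.193385
Σp_1ᵢ² = 0.0075² + 0.1045² + 0.1567² + 0.2761² + 0.0522² + 0.3657² + 0.0373² = 0.000056 + 0.010920 + 0.024555 + 0.076231 + 0.002725 + 0.133736 + 0.001391 = 0.249614
Σp_2ᵢ² = 0.2041² + 0.2449² + 0.0748² + 0.1701² + 0.0068² + 0.2925² + 0.0068² = 0.041657 + 0.059976 + 0.005595 + 0.028934 + 0.000046 + 0.085556 + 0.000046 = 0.221810
O = 0.193385 / √(0.249614 × 0.221810) = 0.193385 / 0.2353017 = 0.8219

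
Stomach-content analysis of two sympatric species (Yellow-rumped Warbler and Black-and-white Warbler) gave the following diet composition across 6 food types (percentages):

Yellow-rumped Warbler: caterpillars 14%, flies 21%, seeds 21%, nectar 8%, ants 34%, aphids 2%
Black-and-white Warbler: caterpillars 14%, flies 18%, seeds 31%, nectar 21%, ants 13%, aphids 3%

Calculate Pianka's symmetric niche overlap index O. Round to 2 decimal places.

Convert percentages to proportions (divide by 100).
Σ p₁ᵢp₂ᵢ = 0.0196 + 0.0378 + 0.0651 + 0.0168 + 0.0442 + 0.0006 = 0.1841
Σp_1ᵢ² = 0.14² + 0.21² + 0.21² + 0.08² + 0.34² + 0.02² = 0.0196 + 0.0441 + 0.0441 + 0.0064 + 0.1156 + 0.0004 = 0.2302
Σp_2ᵢ² = 0.14² + 0.18² + 0.31² + 0.21² + 0.13² + 0.03² = 0.0196 + 0.0324 + 0.0961 + 0.0441 + 0.0169 + 0.0009 = 0.2100
O = 0.1841 / √(0.2302 × 0.2100) = 0.1841 / 0.21987 = 0.8373

0.84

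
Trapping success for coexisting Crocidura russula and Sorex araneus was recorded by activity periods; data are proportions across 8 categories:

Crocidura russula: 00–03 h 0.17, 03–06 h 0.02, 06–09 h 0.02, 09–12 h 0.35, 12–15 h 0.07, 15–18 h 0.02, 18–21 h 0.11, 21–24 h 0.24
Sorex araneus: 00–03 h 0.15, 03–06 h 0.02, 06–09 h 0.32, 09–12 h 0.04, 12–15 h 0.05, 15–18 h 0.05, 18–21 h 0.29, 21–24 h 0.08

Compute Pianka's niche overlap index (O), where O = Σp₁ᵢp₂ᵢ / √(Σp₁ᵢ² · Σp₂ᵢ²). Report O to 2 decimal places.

0.45

Σ p₁ᵢp₂ᵢ = 0.0255 + 0.0004 + 0.0064 + 0.0140 + 0.0035 + 0.0010 + 0.0319 + 0.0192 = 0.1019
Σp_1ᵢ² = 0.17² + 0.02² + 0.02² + 0.35² + 0.07² + 0.02² + 0.11² + 0.24² = 0.0289 + 0.0004 + 0.0004 + 0.1225 + 0.0049 + 0.0004 + 0.0121 + 0.0576 = 0.2272
Σp_2ᵢ² = 0.15² + 0.02² + 0.32² + 0.04² + 0.05² + 0.05² + 0.29² + 0.08² = 0.0225 + 0.0004 + 0.1024 + 0.0016 + 0.0025 + 0.0025 + 0.0841 + 0.0064 = 0.2224
O = 0.1019 / √(0.2272 × 0.2224) = 0.1019 / 0.22479 = 0.4533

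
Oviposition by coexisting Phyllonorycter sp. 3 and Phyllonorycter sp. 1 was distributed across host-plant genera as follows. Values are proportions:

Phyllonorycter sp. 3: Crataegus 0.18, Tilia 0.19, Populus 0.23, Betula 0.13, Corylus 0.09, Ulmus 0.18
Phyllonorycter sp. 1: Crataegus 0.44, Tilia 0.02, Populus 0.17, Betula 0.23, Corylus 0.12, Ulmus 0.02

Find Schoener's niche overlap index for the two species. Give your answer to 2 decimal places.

0.61

Σ|p₁ᵢ − p₂ᵢ| = 0.26 + 0.17 + 0.06 + 0.10 + 0.03 + 0.16 = 0.78
D = 1 − ½ × 0.78 = 1 − 0.390 = 0.6100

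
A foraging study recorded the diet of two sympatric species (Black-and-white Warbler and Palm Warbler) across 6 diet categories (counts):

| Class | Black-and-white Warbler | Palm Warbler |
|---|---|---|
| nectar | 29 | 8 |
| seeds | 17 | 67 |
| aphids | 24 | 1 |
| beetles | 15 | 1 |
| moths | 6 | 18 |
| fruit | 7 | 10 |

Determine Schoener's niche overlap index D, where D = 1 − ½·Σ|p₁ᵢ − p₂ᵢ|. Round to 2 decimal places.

0.40

Proportions for Black-and-white Warbler (n=98): 29/98=0.2959, 17/98=0.1735, 24/98=0.2449, 15/98=0.1531, 6/98=0.0612, 7/98=0.0714
Proportions for Palm Warbler (n=105): 8/105=0.0762, 67/105=0.6381, 1/105=0.0095, 1/105=0.0095, 18/105=0.1714, 10/105=0.0952
Σ|p₁ᵢ − p₂ᵢ| = 0.2197 + 0.4646 + 0.2354 + 0.1436 + 0.1102 + 0.0238 = 1.1973
D = 1 − ½ × 1.1973 = 1 − 0.59865 = 0.40135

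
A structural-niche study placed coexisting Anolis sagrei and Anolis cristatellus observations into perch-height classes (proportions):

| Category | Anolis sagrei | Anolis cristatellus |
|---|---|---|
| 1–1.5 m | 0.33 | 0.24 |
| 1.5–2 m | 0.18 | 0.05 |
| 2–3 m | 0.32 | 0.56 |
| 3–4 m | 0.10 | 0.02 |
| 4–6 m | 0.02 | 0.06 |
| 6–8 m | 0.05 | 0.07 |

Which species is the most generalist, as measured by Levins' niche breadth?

Anolis sagrei

Σp_sagrᵢ² = 0.33² + 0.18² + 0.32² + 0.10² + 0.02² + 0.05² = 0.1089 + 0.0324 + 0.1024 + 0.0100 + 0.0004 + 0.0025 = 0.2566
B_sagr = 1 / 0.2566 = 3.8971
Σp_crisᵢ² = 0.24² + 0.05² + 0.56² + 0.02² + 0.06² + 0.07² = 0.0576 + 0.0025 + 0.3136 + 0.0004 + 0.0036 + 0.0049 = 0.3826
B_cris = 1 / 0.3826 = 2.6137
Highest B → broadest niche (most generalist): Anolis sagrei (B = 3.90).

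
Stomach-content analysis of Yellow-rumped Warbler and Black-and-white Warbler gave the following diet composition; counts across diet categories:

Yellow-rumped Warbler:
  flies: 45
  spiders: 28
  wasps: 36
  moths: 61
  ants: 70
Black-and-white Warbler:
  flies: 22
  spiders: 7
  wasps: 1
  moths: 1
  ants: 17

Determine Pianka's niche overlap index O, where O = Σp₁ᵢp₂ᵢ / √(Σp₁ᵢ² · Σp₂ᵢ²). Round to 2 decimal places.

0.76

Proportions for Yellow-rumped Warbler (n=240): 45/240=0.1875, 28/240=0.1167, 36/240=0.1500, 61/240=0.2542, 70/240=0.2917
Proportions for Black-and-white Warbler (n=48): 22/48=0.4583, 7/48=0.1458, 1/48=0.0208, 1/48=0.0208, 17/48=0.3542
Σ p₁ᵢp₂ᵢ = 0.085931 + 0.017015 + 0.003120 + 0.005287 + 0.103320 = 0.214673
Σp_1ᵢ² = 0.1875² + 0.1167² + 0.1500² + 0.2542² + 0.2917² = 0.035156 + 0.013619 + 0.022500 + 0.064618 + 0.085089 = 0.220982
Σp_2ᵢ² = 0.4583² + 0.1458² + 0.0208² + 0.0208² + 0.3542² = 0.210039 + 0.021258 + 0.000433 + 0.000433 + 0.125458 = 0.357621
O = 0.214673 / √(0.220982 × 0.357621) = 0.214673 / 0.2811188 = 0.7636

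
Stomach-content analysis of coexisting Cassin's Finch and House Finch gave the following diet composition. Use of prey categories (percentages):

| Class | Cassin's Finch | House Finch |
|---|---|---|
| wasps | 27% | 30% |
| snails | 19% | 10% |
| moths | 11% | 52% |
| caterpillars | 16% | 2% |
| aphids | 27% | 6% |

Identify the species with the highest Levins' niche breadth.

Convert percentages to proportions (divide by 100).
Σp_Cassᵢ² = 0.27² + 0.19² + 0.11² + 0.16² + 0.27² = 0.0729 + 0.0361 + 0.0121 + 0.0256 + 0.0729 = 0.2196
B_Cass = 1 / 0.2196 = 4.5537
Σp_Housᵢ² = 0.30² + 0.10² + 0.52² + 0.02² + 0.06² = 0.0900 + 0.0100 + 0.2704 + 0.0004 + 0.0036 = 0.3744
B_Hous = 1 / 0.3744 = 2.6709
Highest B → broadest niche (most generalist): Cassin's Finch (B = 4.55).

Cassin's Finch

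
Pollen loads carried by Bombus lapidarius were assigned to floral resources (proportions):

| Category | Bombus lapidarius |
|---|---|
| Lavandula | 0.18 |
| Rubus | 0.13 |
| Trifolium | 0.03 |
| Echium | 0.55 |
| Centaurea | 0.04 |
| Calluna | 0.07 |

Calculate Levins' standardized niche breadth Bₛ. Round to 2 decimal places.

0.36

Σpᵢ² = 0.18² + 0.13² + 0.03² + 0.55² + 0.04² + 0.07² = 0.0324 + 0.0169 + 0.0009 + 0.3025 + 0.0016 + 0.0049 = 0.3592
B = 1 / 0.3592 = 2.7840
Bₛ = (B − 1)/(n − 1) = (2.7840 − 1)/(6 − 1) = 1.7840/5 = 0.3568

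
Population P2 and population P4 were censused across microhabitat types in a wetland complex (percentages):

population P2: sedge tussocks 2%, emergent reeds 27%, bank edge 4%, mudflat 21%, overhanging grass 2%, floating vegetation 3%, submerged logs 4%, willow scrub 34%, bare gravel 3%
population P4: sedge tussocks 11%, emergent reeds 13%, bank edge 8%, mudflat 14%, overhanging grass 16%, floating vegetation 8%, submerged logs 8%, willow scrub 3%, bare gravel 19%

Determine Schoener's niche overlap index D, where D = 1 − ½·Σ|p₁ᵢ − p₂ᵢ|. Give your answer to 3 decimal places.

Convert percentages to proportions (divide by 100).
Σ|p₁ᵢ − p₂ᵢ| = 0.09 + 0.14 + 0.04 + 0.07 + 0.14 + 0.05 + 0.04 + 0.31 + 0.16 = 1.04
D = 1 − ½ × 1.04 = 1 − 0.520 = 0.48000

0.480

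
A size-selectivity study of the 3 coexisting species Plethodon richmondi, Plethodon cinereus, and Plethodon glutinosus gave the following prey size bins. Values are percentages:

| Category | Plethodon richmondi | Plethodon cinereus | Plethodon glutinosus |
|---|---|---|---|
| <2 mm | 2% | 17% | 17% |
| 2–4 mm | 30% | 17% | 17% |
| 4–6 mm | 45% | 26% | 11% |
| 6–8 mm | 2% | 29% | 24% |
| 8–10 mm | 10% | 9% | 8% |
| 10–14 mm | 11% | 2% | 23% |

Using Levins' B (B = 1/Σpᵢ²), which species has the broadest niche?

Convert percentages to proportions (divide by 100).
Σp_richᵢ² = 0.02² + 0.30² + 0.45² + 0.02² + 0.10² + 0.11² = 0.0004 + 0.0900 + 0.2025 + 0.0004 + 0.0100 + 0.0121 = 0.3154
B_rich = 1 / 0.3154 = 3.1706
Σp_cineᵢ² = 0.17² + 0.17² + 0.26² + 0.29² + 0.09² + 0.02² = 0.0289 + 0.0289 + 0.0676 + 0.0841 + 0.0081 + 0.0004 = 0.2180
B_cine = 1 / 0.2180 = 4.5872
Σp_glutᵢ² = 0.17² + 0.17² + 0.11² + 0.24² + 0.08² + 0.23² = 0.0289 + 0.0289 + 0.0121 + 0.0576 + 0.0064 + 0.0529 = 0.1868
B_glut = 1 / 0.1868 = 5.3533
Highest B → broadest niche (most generalist): Plethodon glutinosus (B = 5.35).

Plethodon glutinosus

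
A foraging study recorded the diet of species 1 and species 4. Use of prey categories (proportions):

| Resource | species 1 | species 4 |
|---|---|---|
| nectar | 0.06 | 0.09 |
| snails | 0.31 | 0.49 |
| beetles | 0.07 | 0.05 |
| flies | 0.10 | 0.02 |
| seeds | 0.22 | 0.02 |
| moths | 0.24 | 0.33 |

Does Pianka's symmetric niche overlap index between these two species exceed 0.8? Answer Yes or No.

Σ p₁ᵢp₂ᵢ = 0.0054 + 0.1519 + 0.0035 + 0.0020 + 0.0044 + 0.0792 = 0.2464
Σp_1ᵢ² = 0.06² + 0.31² + 0.07² + 0.10² + 0.22² + 0.24² = 0.0036 + 0.0961 + 0.0049 + 0.0100 + 0.0484 + 0.0576 = 0.2206
Σp_2ᵢ² = 0.09² + 0.49² + 0.05² + 0.02² + 0.02² + 0.33² = 0.0081 + 0.2401 + 0.0025 + 0.0004 + 0.0004 + 0.1089 = 0.3604
O = 0.2464 / √(0.2206 × 0.3604) = 0.2464 / 0.28196 = 0.8739
O = 0.8739 > 0.8 → Yes.

Yes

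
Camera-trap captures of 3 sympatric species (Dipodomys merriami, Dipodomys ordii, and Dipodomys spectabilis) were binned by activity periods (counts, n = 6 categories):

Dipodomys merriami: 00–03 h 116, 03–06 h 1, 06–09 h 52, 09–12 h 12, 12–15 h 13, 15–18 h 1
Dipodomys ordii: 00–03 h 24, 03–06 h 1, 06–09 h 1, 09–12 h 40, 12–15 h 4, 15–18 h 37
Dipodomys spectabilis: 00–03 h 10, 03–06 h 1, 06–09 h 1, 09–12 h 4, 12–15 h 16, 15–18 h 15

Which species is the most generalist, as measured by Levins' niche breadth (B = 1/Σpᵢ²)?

Proportions for Dipodomys merriami (n=195): 116/195=0.5949, 1/195=0.0051, 52/195=0.2667, 12/195=0.0615, 13/195=0.0667, 1/195=0.0051
Proportions for Dipodomys ordii (n=107): 24/107=0.2243, 1/107=0.0093, 1/107=0.0093, 40/107=0.3738, 4/107=0.0374, 37/107=0.3458
Proportions for Dipodomys spectabilis (n=47): 10/47=0.2128, 1/47=0.0213, 1/47=0.0213, 4/47=0.0851, 16/47=0.3404, 15/47=0.3191
Σp_merrᵢ² = 0.5949² + 0.0051² + 0.2667² + 0.0615² + 0.0667² + 0.0051² = 0.353906 + 0.000026 + 0.071129 + 0.003782 + 0.004449 + 0.000026 = 0.433318
B_merr = 1 / 0.433318 = 2.3078
Σp_ordiᵢ² = 0.2243² + 0.0093² + 0.0093² + 0.3738² + 0.0374² + 0.3458² = 0.050310 + 0.000086 + 0.000086 + 0.139726 + 0.001399 + 0.119578 = 0.311185
B_ordi = 1 / 0.311185 = 3.2135
Σp_specᵢ² = 0.2128² + 0.0213² + 0.0213² + 0.0851² + 0.3404² + 0.3191² = 0.045284 + 0.000454 + 0.000454 + 0.007242 + 0.115872 + 0.101825 = 0.271131
B_spec = 1 / 0.271131 = 3.6883
Highest B → broadest niche (most generalist): Dipodomys spectabilis (B = 3.69).

Dipodomys spectabilis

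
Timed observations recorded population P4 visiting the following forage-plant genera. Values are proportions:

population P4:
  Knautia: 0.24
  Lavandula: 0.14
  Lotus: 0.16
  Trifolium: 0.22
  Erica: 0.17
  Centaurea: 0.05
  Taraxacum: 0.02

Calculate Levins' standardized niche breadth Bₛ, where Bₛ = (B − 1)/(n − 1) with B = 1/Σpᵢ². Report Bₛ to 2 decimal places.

Σpᵢ² = 0.24² + 0.14² + 0.16² + 0.22² + 0.17² + 0.05² + 0.02² = 0.0576 + 0.0196 + 0.0256 + 0.0484 + 0.0289 + 0.0025 + 0.0004 = 0.1830
B = 1 / 0.1830 = 5.4645
Bₛ = (B − 1)/(n − 1) = (5.4645 − 1)/(7 − 1) = 4.4645/6 = 0.7441

0.74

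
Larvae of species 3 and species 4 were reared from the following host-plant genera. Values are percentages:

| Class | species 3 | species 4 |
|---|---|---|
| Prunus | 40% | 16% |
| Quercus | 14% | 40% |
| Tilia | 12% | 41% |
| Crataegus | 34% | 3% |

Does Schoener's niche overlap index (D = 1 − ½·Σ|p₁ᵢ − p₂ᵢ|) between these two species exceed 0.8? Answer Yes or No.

No

Convert percentages to proportions (divide by 100).
Σ|p₁ᵢ − p₂ᵢ| = 0.24 + 0.26 + 0.29 + 0.31 = 1.10
D = 1 − ½ × 1.10 = 1 − 0.550 = 0.4500
D = 0.4500 < 0.8 → No.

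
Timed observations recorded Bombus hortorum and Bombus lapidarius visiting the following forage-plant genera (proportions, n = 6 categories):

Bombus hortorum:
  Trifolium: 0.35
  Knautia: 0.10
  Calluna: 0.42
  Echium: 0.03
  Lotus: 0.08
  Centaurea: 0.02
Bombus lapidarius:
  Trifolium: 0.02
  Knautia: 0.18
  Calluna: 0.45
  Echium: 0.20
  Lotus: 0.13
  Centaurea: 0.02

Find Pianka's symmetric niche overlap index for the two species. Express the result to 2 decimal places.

0.76

Σ p₁ᵢp₂ᵢ = 0.0070 + 0.0180 + 0.1890 + 0.0060 + 0.0104 + 0.0004 = 0.2308
Σp_1ᵢ² = 0.35² + 0.10² + 0.42² + 0.03² + 0.08² + 0.02² = 0.1225 + 0.0100 + 0.1764 + 0.0009 + 0.0064 + 0.0004 = 0.3166
Σp_2ᵢ² = 0.02² + 0.18² + 0.45² + 0.20² + 0.13² + 0.02² = 0.0004 + 0.0324 + 0.2025 + 0.0400 + 0.0169 + 0.0004 = 0.2926
O = 0.2308 / √(0.3166 × 0.2926) = 0.2308 / 0.30436 = 0.7583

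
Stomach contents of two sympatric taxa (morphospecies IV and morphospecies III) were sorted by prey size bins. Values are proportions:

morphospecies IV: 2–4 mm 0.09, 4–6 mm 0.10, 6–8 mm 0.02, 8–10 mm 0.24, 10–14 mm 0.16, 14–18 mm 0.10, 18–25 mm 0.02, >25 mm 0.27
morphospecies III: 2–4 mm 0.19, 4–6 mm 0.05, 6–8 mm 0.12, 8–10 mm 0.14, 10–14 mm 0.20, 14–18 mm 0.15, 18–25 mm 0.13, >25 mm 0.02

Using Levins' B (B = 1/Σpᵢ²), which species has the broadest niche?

Σp_IVᵢ² = 0.09² + 0.10² + 0.02² + 0.24² + 0.16² + 0.10² + 0.02² + 0.27² = 0.0081 + 0.0100 + 0.0004 + 0.0576 + 0.0256 + 0.0100 + 0.0004 + 0.0729 = 0.1850
B_IV = 1 / 0.1850 = 5.4054
Σp_IIIᵢ² = 0.19² + 0.05² + 0.12² + 0.14² + 0.20² + 0.15² + 0.13² + 0.02² = 0.0361 + 0.0025 + 0.0144 + 0.0196 + 0.0400 + 0.0225 + 0.0169 + 0.0004 = 0.1524
B_III = 1 / 0.1524 = 6.5617
Highest B → broadest niche (most generalist): morphospecies III (B = 6.56).

morphospecies III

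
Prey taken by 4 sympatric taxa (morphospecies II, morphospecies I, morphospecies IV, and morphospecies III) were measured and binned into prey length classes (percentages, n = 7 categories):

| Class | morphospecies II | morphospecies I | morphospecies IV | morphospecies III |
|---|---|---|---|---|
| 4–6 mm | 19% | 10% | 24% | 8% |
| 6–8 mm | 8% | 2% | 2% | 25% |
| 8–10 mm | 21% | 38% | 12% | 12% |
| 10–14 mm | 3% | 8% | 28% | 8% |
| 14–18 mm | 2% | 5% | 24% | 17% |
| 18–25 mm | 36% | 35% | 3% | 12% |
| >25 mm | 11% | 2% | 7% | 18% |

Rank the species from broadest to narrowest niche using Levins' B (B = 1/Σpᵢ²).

morphospecies III > morphospecies IV > morphospecies II > morphospecies I

Convert percentages to proportions (divide by 100).
Σp_IIᵢ² = 0.19² + 0.08² + 0.21² + 0.03² + 0.02² + 0.36² + 0.11² = 0.0361 + 0.0064 + 0.0441 + 0.0009 + 0.0004 + 0.1296 + 0.0121 = 0.2296
B_II = 1 / 0.2296 = 4.3554
Σp_Iᵢ² = 0.10² + 0.02² + 0.38² + 0.08² + 0.05² + 0.35² + 0.02² = 0.0100 + 0.0004 + 0.1444 + 0.0064 + 0.0025 + 0.1225 + 0.0004 = 0.2866
B_I = 1 / 0.2866 = 3.4892
Σp_IVᵢ² = 0.24² + 0.02² + 0.12² + 0.28² + 0.24² + 0.03² + 0.07² = 0.0576 + 0.0004 + 0.0144 + 0.0784 + 0.0576 + 0.0009 + 0.0049 = 0.2142
B_IV = 1 / 0.2142 = 4.6685
Σp_IIIᵢ² = 0.08² + 0.25² + 0.12² + 0.08² + 0.17² + 0.12² + 0.18² = 0.0064 + 0.0625 + 0.0144 + 0.0064 + 0.0289 + 0.0144 + 0.0324 = 0.1654
B_III = 1 / 0.1654 = 6.0459
Ranking by B (broadest → narrowest): morphospecies III (6.05) > morphospecies IV (4.67) > morphospecies II (4.36) > morphospecies I (3.49)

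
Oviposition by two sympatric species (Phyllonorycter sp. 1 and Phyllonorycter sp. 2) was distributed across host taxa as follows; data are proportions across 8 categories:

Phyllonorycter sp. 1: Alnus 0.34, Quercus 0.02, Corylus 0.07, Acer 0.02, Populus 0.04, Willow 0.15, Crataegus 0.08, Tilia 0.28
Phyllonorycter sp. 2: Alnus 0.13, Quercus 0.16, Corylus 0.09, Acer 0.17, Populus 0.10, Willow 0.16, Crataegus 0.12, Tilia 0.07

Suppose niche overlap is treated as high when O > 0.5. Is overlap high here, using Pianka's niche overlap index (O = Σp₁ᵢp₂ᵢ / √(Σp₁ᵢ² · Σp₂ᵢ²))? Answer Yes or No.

Σ p₁ᵢp₂ᵢ = 0.0442 + 0.0032 + 0.0063 + 0.0034 + 0.0040 + 0.0240 + 0.0096 + 0.0196 = 0.1143
Σp_1ᵢ² = 0.34² + 0.02² + 0.07² + 0.02² + 0.04² + 0.15² + 0.08² + 0.28² = 0.1156 + 0.0004 + 0.0049 + 0.0004 + 0.0016 + 0.0225 + 0.0064 + 0.0784 = 0.2302
Σp_2ᵢ² = 0.13² + 0.16² + 0.09² + 0.17² + 0.10² + 0.16² + 0.12² + 0.07² = 0.0169 + 0.0256 + 0.0081 + 0.0289 + 0.0100 + 0.0256 + 0.0144 + 0.0049 = 0.1344
O = 0.1143 / √(0.2302 × 0.1344) = 0.1143 / 0.17589 = 0.6498
O = 0.6498 > 0.5 → Yes.

Yes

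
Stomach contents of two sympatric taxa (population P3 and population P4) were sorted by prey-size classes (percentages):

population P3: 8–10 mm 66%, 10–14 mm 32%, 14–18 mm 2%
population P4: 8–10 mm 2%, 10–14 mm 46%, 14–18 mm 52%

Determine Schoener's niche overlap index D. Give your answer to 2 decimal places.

0.36

Convert percentages to proportions (divide by 100).
Σ|p₁ᵢ − p₂ᵢ| = 0.64 + 0.14 + 0.50 = 1.28
D = 1 − ½ × 1.28 = 1 − 0.640 = 0.3600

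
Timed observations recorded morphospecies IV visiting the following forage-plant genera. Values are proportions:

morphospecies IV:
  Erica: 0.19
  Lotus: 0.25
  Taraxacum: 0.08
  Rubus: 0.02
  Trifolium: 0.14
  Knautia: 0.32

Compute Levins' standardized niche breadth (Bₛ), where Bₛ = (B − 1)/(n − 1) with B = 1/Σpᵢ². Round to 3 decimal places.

0.680

Σpᵢ² = 0.19² + 0.25² + 0.08² + 0.02² + 0.14² + 0.32² = 0.0361 + 0.0625 + 0.0064 + 0.0004 + 0.0196 + 0.1024 = 0.2274
B = 1 / 0.2274 = 4.39754
Bₛ = (B − 1)/(n − 1) = (4.39754 − 1)/(6 − 1) = 3.39754/5 = 0.67951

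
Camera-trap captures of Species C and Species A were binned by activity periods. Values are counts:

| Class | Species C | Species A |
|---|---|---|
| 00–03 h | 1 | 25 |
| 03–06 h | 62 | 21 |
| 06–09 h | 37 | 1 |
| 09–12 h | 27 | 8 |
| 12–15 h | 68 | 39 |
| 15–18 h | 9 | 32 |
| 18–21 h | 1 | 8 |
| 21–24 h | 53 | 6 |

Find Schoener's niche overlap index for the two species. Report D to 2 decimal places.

0.56

Proportions for Species C (n=258): 1/258=0.0039, 62/258=0.2403, 37/258=0.1434, 27/258=0.1047, 68/258=0.2636, 9/258=0.0349, 1/258=0.0039, 53/258=0.2054
Proportions for Species A (n=140): 25/140=0.1786, 21/140=0.1500, 1/140=0.0071, 8/140=0.0571, 39/140=0.2786, 32/140=0.2286, 8/140=0.0571, 6/140=0.0429
Σ|p₁ᵢ − p₂ᵢ| = 0.1747 + 0.0903 + 0.1363 + 0.0476 + 0.0150 + 0.1937 + 0.0532 + 0.1625 = 0.8733
D = 1 − ½ × 0.8733 = 1 − 0.43665 = 0.56335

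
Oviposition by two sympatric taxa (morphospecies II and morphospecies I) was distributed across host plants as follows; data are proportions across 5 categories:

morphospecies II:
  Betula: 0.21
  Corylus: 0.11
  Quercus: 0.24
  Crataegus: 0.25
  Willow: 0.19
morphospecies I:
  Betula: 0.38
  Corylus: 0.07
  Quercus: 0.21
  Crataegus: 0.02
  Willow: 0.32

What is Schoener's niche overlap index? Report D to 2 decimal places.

0.70

Σ|p₁ᵢ − p₂ᵢ| = 0.17 + 0.04 + 0.03 + 0.23 + 0.13 = 0.60
D = 1 − ½ × 0.60 = 1 − 0.300 = 0.7000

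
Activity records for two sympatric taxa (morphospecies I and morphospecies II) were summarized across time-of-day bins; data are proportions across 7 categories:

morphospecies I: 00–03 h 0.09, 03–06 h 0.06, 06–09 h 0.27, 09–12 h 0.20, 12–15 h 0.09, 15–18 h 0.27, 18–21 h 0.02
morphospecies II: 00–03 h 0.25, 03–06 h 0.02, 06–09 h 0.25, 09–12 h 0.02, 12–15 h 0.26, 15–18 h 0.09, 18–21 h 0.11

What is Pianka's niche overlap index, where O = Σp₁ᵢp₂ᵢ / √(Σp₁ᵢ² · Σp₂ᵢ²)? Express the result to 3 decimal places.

Σ p₁ᵢp₂ᵢ = 0.0225 + 0.0012 + 0.0675 + 0.0040 + 0.0234 + 0.0243 + 0.0022 = 0.1451
Σp_1ᵢ² = 0.09² + 0.06² + 0.27² + 0.20² + 0.09² + 0.27² + 0.02² = 0.0081 + 0.0036 + 0.0729 + 0.0400 + 0.0081 + 0.0729 + 0.0004 = 0.2060
Σp_2ᵢ² = 0.25² + 0.02² + 0.25² + 0.02² + 0.26² + 0.09² + 0.11² = 0.0625 + 0.0004 + 0.0625 + 0.0004 + 0.0676 + 0.0081 + 0.0121 = 0.2136
O = 0.1451 / √(0.2060 × 0.2136) = 0.1451 / 0.209766 = 0.69172

0.692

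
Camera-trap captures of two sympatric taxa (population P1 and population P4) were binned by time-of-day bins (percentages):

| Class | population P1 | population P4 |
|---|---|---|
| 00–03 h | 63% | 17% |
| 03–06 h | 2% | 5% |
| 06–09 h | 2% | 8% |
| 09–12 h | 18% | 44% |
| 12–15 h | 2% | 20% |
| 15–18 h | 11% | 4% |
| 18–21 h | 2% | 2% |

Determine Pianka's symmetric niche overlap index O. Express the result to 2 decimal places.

0.57

Convert percentages to proportions (divide by 100).
Σ p₁ᵢp₂ᵢ = 0.1071 + 0.0010 + 0.0016 + 0.0792 + 0.0040 + 0.0044 + 0.0004 = 0.1977
Σp_1ᵢ² = 0.63² + 0.02² + 0.02² + 0.18² + 0.02² + 0.11² + 0.02² = 0.3969 + 0.0004 + 0.0004 + 0.0324 + 0.0004 + 0.0121 + 0.0004 = 0.4430
Σp_2ᵢ² = 0.17² + 0.05² + 0.08² + 0.44² + 0.20² + 0.04² + 0.02² = 0.0289 + 0.0025 + 0.0064 + 0.1936 + 0.0400 + 0.0016 + 0.0004 = 0.2734
O = 0.1977 / √(0.4430 × 0.2734) = 0.1977 / 0.34802 = 0.5681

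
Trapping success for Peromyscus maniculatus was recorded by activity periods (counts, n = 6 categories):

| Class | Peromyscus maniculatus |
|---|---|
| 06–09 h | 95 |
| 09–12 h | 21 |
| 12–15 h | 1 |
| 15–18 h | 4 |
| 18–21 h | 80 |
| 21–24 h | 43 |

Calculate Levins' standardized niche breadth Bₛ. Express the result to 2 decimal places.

Proportions for Peromyscus maniculatus (n=244): 95/244=0.3893, 21/244=0.0861, 1/244=0.0041, 4/244=0.0164, 80/244=0.3279, 43/244=0.1762
Σpᵢ² = 0.3893² + 0.0861² + 0.0041² + 0.0164² + 0.3279² + 0.1762² = 0.151554 + 0.007413 + 0.000017 + 0.000269 + 0.107518 + 0.031046 = 0.297817
B = 1 / 0.297817 = 3.3578
Bₛ = (B − 1)/(n − 1) = (3.3578 − 1)/(6 − 1) = 2.3578/5 = 0.4716

0.47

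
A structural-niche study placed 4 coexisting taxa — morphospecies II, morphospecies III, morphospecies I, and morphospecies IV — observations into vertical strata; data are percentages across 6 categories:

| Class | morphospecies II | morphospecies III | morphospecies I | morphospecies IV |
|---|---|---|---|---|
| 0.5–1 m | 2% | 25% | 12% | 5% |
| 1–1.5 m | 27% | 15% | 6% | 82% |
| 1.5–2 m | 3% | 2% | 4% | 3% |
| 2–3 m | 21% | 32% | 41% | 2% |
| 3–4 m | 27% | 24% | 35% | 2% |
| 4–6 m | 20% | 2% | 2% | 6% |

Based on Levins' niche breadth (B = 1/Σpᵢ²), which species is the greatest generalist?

Convert percentages to proportions (divide by 100).
Σp_IIᵢ² = 0.02² + 0.27² + 0.03² + 0.21² + 0.27² + 0.20² = 0.0004 + 0.0729 + 0.0009 + 0.0441 + 0.0729 + 0.0400 = 0.2312
B_II = 1 / 0.2312 = 4.3253
Σp_IIIᵢ² = 0.25² + 0.15² + 0.02² + 0.32² + 0.24² + 0.02² = 0.0625 + 0.0225 + 0.0004 + 0.1024 + 0.0576 + 0.0004 = 0.2458
B_III = 1 / 0.2458 = 4.0683
Σp_Iᵢ² = 0.12² + 0.06² + 0.04² + 0.41² + 0.35² + 0.02² = 0.0144 + 0.0036 + 0.0016 + 0.1681 + 0.1225 + 0.0004 = 0.3106
B_I = 1 / 0.3106 = 3.2196
Σp_IVᵢ² = 0.05² + 0.82² + 0.03² + 0.02² + 0.02² + 0.06² = 0.0025 + 0.6724 + 0.0009 + 0.0004 + 0.0004 + 0.0036 = 0.6802
B_IV = 1 / 0.6802 = 1.4702
Highest B → broadest niche (most generalist): morphospecies II (B = 4.33).

morphospecies II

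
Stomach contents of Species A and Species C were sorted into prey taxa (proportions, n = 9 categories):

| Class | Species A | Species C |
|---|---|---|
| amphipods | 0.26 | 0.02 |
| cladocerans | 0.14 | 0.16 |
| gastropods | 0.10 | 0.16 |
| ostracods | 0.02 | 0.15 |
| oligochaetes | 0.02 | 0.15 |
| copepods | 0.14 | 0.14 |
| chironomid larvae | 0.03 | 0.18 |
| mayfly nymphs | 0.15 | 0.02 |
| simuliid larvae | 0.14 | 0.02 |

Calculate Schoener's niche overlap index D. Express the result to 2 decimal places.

Σ|p₁ᵢ − p₂ᵢ| = 0.24 + 0.02 + 0.06 + 0.13 + 0.13 + 0.00 + 0.15 + 0.13 + 0.12 = 0.98
D = 1 − ½ × 0.98 = 1 − 0.490 = 0.5100

0.51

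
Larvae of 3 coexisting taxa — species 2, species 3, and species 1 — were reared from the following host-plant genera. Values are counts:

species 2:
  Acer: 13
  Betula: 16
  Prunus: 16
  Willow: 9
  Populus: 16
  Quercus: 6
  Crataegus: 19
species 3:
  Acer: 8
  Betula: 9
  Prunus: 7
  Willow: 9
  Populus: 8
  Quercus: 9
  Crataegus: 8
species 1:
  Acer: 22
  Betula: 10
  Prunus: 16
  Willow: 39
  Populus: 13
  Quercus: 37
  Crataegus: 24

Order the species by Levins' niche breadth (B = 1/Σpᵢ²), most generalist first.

Proportions for species 2 (n=95): 13/95=0.1368, 16/95=0.1684, 16/95=0.1684, 9/95=0.0947, 16/95=0.1684, 6/95=0.0632, 19/95=0.2000
Proportions for species 3 (n=58): 8/58=0.1379, 9/58=0.1552, 7/58=0.1207, 9/58=0.1552, 8/58=0.1379, 9/58=0.1552, 8/58=0.1379
Proportions for species 1 (n=161): 22/161=0.1366, 10/161=0.0621, 16/161=0.0994, 39/161=0.2422, 13/161=0.0807, 37/161=0.2298, 24/161=0.1491
Σp_2ᵢ² = 0.1368² + 0.1684² + 0.1684² + 0.0947² + 0.1684² + 0.0632² + 0.2000² = 0.018714 + 0.028359 + 0.028359 + 0.008968 + 0.028359 + 0.003994 + 0.040000 = 0.156753
B_2 = 1 / 0.156753 = 6.3795
Σp_3ᵢ² = 0.1379² + 0.1552² + 0.1207² + 0.1552² + 0.1379² + 0.1552² + 0.1379² = 0.019016 + 0.024087 + 0.014568 + 0.024087 + 0.019016 + 0.024087 + 0.019016 = 0.143877
B_3 = 1 / 0.143877 = 6.9504
Σp_1ᵢ² = 0.1366² + 0.0621² + 0.0994² + 0.2422² + 0.0807² + 0.2298² + 0.1491² = 0.018660 + 0.003856 + 0.009880 + 0.058661 + 0.006512 + 0.052808 + 0.022231 = 0.172608
B_1 = 1 / 0.172608 = 5.7935
Ranking by B (broadest → narrowest): species 3 (6.95) > species 2 (6.38) > species 1 (5.79)

species 3 > species 2 > species 1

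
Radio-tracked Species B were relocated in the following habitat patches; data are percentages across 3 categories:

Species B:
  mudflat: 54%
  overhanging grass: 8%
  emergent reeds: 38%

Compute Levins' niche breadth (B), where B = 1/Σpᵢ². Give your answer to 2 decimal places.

Convert percentages to proportions (divide by 100).
Σpᵢ² = 0.54² + 0.08² + 0.38² = 0.2916 + 0.0064 + 0.1444 = 0.4424
B = 1 / 0.4424 = 2.2604

2.26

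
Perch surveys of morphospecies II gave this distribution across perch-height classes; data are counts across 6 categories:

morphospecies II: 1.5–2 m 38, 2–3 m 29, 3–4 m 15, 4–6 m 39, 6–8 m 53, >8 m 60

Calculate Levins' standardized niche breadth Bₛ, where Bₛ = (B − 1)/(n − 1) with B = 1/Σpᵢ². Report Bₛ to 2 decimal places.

0.85

Proportions for morphospecies II (n=234): 38/234=0.1624, 29/234=0.1239, 15/234=0.0641, 39/234=0.1667, 53/234=0.2265, 60/234=0.2564
Σpᵢ² = 0.1624² + 0.1239² + 0.0641² + 0.1667² + 0.2265² + 0.2564² = 0.026374 + 0.015351 + 0.004109 + 0.027789 + 0.051302 + 0.065741 = 0.190666
B = 1 / 0.190666 = 5.2448
Bₛ = (B − 1)/(n − 1) = (5.2448 − 1)/(6 − 1) = 4.2448/5 = 0.8490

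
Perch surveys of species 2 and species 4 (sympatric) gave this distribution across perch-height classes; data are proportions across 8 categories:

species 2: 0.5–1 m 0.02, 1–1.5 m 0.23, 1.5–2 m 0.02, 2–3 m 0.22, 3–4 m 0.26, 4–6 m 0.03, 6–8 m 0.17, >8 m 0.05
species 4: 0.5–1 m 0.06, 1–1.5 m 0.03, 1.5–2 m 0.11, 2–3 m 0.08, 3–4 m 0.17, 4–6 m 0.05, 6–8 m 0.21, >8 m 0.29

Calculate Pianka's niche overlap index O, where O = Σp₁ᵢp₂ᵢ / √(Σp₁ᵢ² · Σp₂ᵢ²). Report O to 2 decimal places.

Σ p₁ᵢp₂ᵢ = 0.0012 + 0.0069 + 0.0022 + 0.0176 + 0.0442 + 0.0015 + 0.0357 + 0.0145 = 0.1238
Σp_1ᵢ² = 0.02² + 0.23² + 0.02² + 0.22² + 0.26² + 0.03² + 0.17² + 0.05² = 0.0004 + 0.0529 + 0.0004 + 0.0484 + 0.0676 + 0.0009 + 0.0289 + 0.0025 = 0.2020
Σp_2ᵢ² = 0.06² + 0.03² + 0.11² + 0.08² + 0.17² + 0.05² + 0.21² + 0.29² = 0.0036 + 0.0009 + 0.0121 + 0.0064 + 0.0289 + 0.0025 + 0.0441 + 0.0841 = 0.1826
O = 0.1238 / √(0.2020 × 0.1826) = 0.1238 / 0.19206 = 0.6446

0.64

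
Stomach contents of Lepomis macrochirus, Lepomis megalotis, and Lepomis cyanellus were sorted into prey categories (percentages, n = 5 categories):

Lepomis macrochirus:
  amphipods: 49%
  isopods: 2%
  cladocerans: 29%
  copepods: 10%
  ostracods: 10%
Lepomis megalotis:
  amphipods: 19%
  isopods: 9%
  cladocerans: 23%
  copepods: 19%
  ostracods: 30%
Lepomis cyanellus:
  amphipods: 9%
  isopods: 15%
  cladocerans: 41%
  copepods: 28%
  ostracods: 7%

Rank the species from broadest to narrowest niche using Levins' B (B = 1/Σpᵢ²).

Lepomis megalotis > Lepomis cyanellus > Lepomis macrochirus

Convert percentages to proportions (divide by 100).
Σp_macrᵢ² = 0.49² + 0.02² + 0.29² + 0.10² + 0.10² = 0.2401 + 0.0004 + 0.0841 + 0.0100 + 0.0100 = 0.3446
B_macr = 1 / 0.3446 = 2.9019
Σp_megaᵢ² = 0.19² + 0.09² + 0.23² + 0.19² + 0.30² = 0.0361 + 0.0081 + 0.0529 + 0.0361 + 0.0900 = 0.2232
B_mega = 1 / 0.2232 = 4.4803
Σp_cyanᵢ² = 0.09² + 0.15² + 0.41² + 0.28² + 0.07² = 0.0081 + 0.0225 + 0.1681 + 0.0784 + 0.0049 = 0.2820
B_cyan = 1 / 0.2820 = 3.5461
Ranking by B (broadest → narrowest): Lepomis megalotis (4.48) > Lepomis cyanellus (3.55) > Lepomis macrochirus (2.90)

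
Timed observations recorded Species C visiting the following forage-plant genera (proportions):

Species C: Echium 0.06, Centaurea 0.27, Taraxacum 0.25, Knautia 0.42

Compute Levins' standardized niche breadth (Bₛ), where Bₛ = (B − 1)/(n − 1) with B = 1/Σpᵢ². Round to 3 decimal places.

Σpᵢ² = 0.06² + 0.27² + 0.25² + 0.42² = 0.0036 + 0.0729 + 0.0625 + 0.1764 = 0.3154
B = 1 / 0.3154 = 3.17058
Bₛ = (B − 1)/(n − 1) = (3.17058 − 1)/(4 − 1) = 2.17058/3 = 0.72353

0.724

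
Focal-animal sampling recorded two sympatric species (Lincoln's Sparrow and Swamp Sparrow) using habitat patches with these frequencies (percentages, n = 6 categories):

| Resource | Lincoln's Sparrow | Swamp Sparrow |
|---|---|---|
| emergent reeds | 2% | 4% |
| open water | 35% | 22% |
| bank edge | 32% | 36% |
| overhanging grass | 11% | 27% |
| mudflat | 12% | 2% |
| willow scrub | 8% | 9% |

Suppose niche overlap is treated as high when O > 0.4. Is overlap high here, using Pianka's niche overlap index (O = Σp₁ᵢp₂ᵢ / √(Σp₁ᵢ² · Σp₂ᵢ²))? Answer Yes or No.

Yes

Convert percentages to proportions (divide by 100).
Σ p₁ᵢp₂ᵢ = 0.0008 + 0.0770 + 0.1152 + 0.0297 + 0.0024 + 0.0072 = 0.2323
Σp_1ᵢ² = 0.02² + 0.35² + 0.32² + 0.11² + 0.12² + 0.08² = 0.0004 + 0.1225 + 0.1024 + 0.0121 + 0.0144 + 0.0064 = 0.2582
Σp_2ᵢ² = 0.04² + 0.22² + 0.36² + 0.27² + 0.02² + 0.09² = 0.0016 + 0.0484 + 0.1296 + 0.0729 + 0.0004 + 0.0081 = 0.2610
O = 0.2323 / √(0.2582 × 0.2610) = 0.2323 / 0.25960 = 0.8948
O = 0.8948 > 0.4 → Yes.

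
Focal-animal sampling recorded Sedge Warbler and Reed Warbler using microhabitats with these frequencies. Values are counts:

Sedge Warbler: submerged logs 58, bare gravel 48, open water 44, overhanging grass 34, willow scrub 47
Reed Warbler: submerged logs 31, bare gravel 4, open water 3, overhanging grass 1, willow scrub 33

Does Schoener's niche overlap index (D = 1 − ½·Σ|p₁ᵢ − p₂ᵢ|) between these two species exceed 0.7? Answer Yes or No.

No

Proportions for Sedge Warbler (n=231): 58/231=0.2511, 48/231=0.2078, 44/231=0.1905, 34/231=0.1472, 47/231=0.2035
Proportions for Reed Warbler (n=72): 31/72=0.4306, 4/72=0.0556, 3/72=0.0417, 1/72=0.0139, 33/72=0.4583
Σ|p₁ᵢ − p₂ᵢ| = 0.1795 + 0.1522 + 0.1488 + 0.1333 + 0.2548 = 0.8686
D = 1 − ½ × 0.8686 = 1 − 0.43430 = 0.56570
D = 0.56570 < 0.7 → No.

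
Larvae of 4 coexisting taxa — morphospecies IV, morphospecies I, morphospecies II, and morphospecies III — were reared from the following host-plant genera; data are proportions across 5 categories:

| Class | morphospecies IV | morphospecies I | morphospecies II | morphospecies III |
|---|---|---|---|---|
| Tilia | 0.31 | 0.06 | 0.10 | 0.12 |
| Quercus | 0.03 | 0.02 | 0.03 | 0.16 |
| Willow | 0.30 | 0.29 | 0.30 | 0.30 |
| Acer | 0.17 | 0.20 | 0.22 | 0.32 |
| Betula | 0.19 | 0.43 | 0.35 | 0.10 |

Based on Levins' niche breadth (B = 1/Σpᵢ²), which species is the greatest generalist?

morphospecies III

Σp_IVᵢ² = 0.31² + 0.03² + 0.30² + 0.17² + 0.19² = 0.0961 + 0.0009 + 0.0900 + 0.0289 + 0.0361 = 0.2520
B_IV = 1 / 0.2520 = 3.9683
Σp_Iᵢ² = 0.06² + 0.02² + 0.29² + 0.20² + 0.43² = 0.0036 + 0.0004 + 0.0841 + 0.0400 + 0.1849 = 0.3130
B_I = 1 / 0.3130 = 3.1949
Σp_IIᵢ² = 0.10² + 0.03² + 0.30² + 0.22² + 0.35² = 0.0100 + 0.0009 + 0.0900 + 0.0484 + 0.1225 = 0.2718
B_II = 1 / 0.2718 = 3.6792
Σp_IIIᵢ² = 0.12² + 0.16² + 0.30² + 0.32² + 0.10² = 0.0144 + 0.0256 + 0.0900 + 0.1024 + 0.0100 = 0.2424
B_III = 1 / 0.2424 = 4.1254
Highest B → broadest niche (most generalist): morphospecies III (B = 4.13).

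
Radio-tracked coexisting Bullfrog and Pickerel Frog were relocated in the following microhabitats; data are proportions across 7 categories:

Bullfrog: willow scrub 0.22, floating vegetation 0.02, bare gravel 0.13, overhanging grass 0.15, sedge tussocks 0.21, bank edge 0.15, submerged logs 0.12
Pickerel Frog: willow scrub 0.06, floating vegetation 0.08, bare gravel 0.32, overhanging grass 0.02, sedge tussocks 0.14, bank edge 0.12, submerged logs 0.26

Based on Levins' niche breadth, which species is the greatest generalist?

Σp_Bullᵢ² = 0.22² + 0.02² + 0.13² + 0.15² + 0.21² + 0.15² + 0.12² = 0.0484 + 0.0004 + 0.0169 + 0.0225 + 0.0441 + 0.0225 + 0.0144 = 0.1692
B_Bull = 1 / 0.1692 = 5.9102
Σp_Frogᵢ² = 0.06² + 0.08² + 0.32² + 0.02² + 0.14² + 0.12² + 0.26² = 0.0036 + 0.0064 + 0.1024 + 0.0004 + 0.0196 + 0.0144 + 0.0676 = 0.2144
B_Frog = 1 / 0.2144 = 4.6642
Highest B → broadest niche (most generalist): Bullfrog (B = 5.91).

Bullfrog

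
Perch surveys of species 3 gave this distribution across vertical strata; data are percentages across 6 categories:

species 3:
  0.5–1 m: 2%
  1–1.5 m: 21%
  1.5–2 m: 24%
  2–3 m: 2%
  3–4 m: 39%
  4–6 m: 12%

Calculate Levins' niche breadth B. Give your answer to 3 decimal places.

3.717

Convert percentages to proportions (divide by 100).
Σpᵢ² = 0.02² + 0.21² + 0.24² + 0.02² + 0.39² + 0.12² = 0.0004 + 0.0441 + 0.0576 + 0.0004 + 0.1521 + 0.0144 = 0.2690
B = 1 / 0.2690 = 3.71747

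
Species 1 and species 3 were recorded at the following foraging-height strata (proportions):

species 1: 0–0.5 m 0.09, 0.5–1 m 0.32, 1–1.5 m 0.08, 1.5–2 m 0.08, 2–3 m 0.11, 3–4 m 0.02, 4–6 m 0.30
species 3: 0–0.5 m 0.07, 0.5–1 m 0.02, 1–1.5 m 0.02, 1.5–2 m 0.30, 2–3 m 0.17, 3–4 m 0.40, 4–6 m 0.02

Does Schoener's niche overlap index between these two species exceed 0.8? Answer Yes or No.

Σ|p₁ᵢ − p₂ᵢ| = 0.02 + 0.30 + 0.06 + 0.22 + 0.06 + 0.38 + 0.28 = 1.32
D = 1 − ½ × 1.32 = 1 − 0.660 = 0.3400
D = 0.3400 < 0.8 → No.

No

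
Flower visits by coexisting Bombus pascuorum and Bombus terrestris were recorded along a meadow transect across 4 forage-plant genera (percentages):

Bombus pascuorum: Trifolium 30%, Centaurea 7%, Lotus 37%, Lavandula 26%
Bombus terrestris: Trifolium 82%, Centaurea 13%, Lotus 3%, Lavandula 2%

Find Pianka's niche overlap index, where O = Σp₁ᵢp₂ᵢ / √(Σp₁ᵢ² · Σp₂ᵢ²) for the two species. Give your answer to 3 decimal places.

Convert percentages to proportions (divide by 100).
Σ p₁ᵢp₂ᵢ = 0.2460 + 0.0091 + 0.0111 + 0.0052 = 0.2714
Σp_1ᵢ² = 0.30² + 0.07² + 0.37² + 0.26² = 0.0900 + 0.0049 + 0.1369 + 0.0676 = 0.2994
Σp_2ᵢ² = 0.82² + 0.13² + 0.03² + 0.02² = 0.6724 + 0.0169 + 0.0009 + 0.0004 = 0.6906
O = 0.2714 / √(0.2994 × 0.6906) = 0.2714 / 0.454715 = 0.59686

0.597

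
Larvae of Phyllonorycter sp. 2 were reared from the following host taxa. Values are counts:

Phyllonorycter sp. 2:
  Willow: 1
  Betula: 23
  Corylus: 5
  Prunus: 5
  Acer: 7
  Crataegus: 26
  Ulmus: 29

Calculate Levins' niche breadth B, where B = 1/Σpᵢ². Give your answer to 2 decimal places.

Proportions for Phyllonorycter sp. 2 (n=96): 1/96=0.0104, 23/96=0.2396, 5/96=0.0521, 5/96=0.0521, 7/96=0.0729, 26/96=0.2708, 29/96=0.3021
Σpᵢ² = 0.0104² + 0.2396² + 0.0521² + 0.0521² + 0.0729² + 0.2708² + 0.3021² = 0.000108 + 0.057408 + 0.002714 + 0.002714 + 0.005314 + 0.073333 + 0.091264 = 0.232855
B = 1 / 0.232855 = 4.2945

4.29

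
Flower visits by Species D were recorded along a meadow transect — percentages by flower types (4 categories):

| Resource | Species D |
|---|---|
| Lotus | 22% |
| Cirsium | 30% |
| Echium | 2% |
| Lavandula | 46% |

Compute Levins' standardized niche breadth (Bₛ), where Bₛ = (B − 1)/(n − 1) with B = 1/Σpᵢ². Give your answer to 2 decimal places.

0.62

Convert percentages to proportions (divide by 100).
Σpᵢ² = 0.22² + 0.30² + 0.02² + 0.46² = 0.0484 + 0.0900 + 0.0004 + 0.2116 = 0.3504
B = 1 / 0.3504 = 2.8539
Bₛ = (B − 1)/(n − 1) = (2.8539 − 1)/(4 − 1) = 1.8539/3 = 0.6180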